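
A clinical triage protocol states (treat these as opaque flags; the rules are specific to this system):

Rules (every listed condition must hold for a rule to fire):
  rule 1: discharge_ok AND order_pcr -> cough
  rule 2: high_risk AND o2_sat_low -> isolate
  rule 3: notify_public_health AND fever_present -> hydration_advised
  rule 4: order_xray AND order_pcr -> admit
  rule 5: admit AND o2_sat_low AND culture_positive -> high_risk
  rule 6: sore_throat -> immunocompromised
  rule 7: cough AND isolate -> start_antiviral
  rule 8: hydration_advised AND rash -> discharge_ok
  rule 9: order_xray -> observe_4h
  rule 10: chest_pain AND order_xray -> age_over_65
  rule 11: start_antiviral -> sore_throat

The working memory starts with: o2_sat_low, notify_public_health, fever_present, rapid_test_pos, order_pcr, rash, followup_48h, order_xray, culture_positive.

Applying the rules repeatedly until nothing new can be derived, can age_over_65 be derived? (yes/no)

Round 1 — rule 3, rule 4, rule 9, derive hydration_advised, admit, observe_4h.
Round 2 — rule 5, rule 8, derive high_risk, discharge_ok.
Round 3 — rule 1, rule 2, derive cough, isolate.
Round 4 — rule 7, derive start_antiviral.
Round 5 — rule 11, derive sore_throat.
Round 6 — rule 6, derive immunocompromised.
Fixed point reached. age_over_65 is concluded only by rule 10; rule 10 needs chest_pain (never derived).

no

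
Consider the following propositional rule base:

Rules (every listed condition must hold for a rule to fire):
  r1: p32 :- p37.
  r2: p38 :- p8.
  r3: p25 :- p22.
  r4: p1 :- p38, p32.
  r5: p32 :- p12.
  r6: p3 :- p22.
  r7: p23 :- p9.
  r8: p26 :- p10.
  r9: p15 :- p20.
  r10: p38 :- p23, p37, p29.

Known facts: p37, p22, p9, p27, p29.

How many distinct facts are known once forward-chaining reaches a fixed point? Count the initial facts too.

11

[1] r1 [p32 :- p37.]; r3 [p25 :- p22.]; r6 [p3 :- p22.]; r7 [p23 :- p9.]. ⇒ new: p32, p25, p3, p23.
[2] r10 [p38 :- p23, p37, p29.]. ⇒ new: p38.
[3] r4 [p1 :- p38, p32.]. ⇒ new: p1.
Closure: {p1, p22, p23, p25, p27, p29, p3, p32, p37, p38, p9} — 11 facts.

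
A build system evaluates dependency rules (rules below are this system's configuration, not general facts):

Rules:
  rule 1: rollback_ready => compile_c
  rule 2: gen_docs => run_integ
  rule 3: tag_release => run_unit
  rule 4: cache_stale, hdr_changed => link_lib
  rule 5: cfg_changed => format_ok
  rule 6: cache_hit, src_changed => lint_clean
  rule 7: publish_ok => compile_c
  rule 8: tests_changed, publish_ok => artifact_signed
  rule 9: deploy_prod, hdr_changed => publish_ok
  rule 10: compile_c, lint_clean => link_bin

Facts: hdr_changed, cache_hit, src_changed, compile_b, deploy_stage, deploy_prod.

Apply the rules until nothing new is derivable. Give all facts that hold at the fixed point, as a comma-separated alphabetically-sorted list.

cache_hit, compile_b, compile_c, deploy_prod, deploy_stage, hdr_changed, link_bin, lint_clean, publish_ok, src_changed

[1] rule 6 [cache_hit, src_changed => lint_clean]; rule 9 [deploy_prod, hdr_changed => publish_ok]. ⇒ new: lint_clean, publish_ok.
[2] rule 7 [publish_ok => compile_c]. ⇒ new: compile_c.
[3] rule 10 [compile_c, lint_clean => link_bin]. ⇒ new: link_bin.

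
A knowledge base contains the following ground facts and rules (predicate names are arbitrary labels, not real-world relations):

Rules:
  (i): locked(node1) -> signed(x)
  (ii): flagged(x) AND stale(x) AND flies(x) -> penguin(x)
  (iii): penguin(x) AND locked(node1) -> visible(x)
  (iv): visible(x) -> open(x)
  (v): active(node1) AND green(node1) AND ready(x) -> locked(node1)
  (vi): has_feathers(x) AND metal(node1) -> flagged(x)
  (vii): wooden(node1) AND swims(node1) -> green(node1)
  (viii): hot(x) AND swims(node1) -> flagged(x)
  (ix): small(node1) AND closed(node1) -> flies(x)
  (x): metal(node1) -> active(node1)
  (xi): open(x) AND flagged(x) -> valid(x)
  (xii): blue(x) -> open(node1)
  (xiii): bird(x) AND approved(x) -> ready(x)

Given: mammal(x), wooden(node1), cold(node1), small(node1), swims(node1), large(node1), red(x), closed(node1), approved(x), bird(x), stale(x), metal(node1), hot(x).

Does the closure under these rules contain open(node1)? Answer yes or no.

no

Round 1: (vii) [wooden(node1) AND swims(node1) -> green(node1)]; (viii) [hot(x) AND swims(node1) -> flagged(x)]; (ix) [small(node1) AND closed(node1) -> flies(x)]; (x) [metal(node1) -> active(node1)]; (xiii) [bird(x) AND approved(x) -> ready(x)]. Adds green(node1), flagged(x), flies(x), active(node1), ready(x).
Round 2: (ii) [flagged(x) AND stale(x) AND flies(x) -> penguin(x)]; (v) [active(node1) AND green(node1) AND ready(x) -> locked(node1)]. Adds penguin(x), locked(node1).
Round 3: (i) [locked(node1) -> signed(x)]; (iii) [penguin(x) AND locked(node1) -> visible(x)]. Adds signed(x), visible(x).
Round 4: (iv) [visible(x) -> open(x)]. Adds open(x).
Round 5: (xi) [open(x) AND flagged(x) -> valid(x)]. Adds valid(x).
Fixed point reached. open(node1) is concluded only by (xii); (xii) needs blue(x) (never derived).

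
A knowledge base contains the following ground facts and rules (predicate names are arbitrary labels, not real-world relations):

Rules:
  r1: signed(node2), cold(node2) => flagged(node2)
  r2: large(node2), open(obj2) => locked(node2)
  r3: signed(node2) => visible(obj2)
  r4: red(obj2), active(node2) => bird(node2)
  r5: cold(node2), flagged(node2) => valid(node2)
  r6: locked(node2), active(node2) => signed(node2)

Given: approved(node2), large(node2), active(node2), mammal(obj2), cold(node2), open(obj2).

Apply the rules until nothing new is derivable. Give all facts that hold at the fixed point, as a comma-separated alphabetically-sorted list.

Round 1: r2 [large(node2), open(obj2) => locked(node2)]. New: locked(node2).
Round 2: r6 [locked(node2), active(node2) => signed(node2)]. New: signed(node2).
Round 3: r1 [signed(node2), cold(node2) => flagged(node2)]; r3 [signed(node2) => visible(obj2)]. New: flagged(node2), visible(obj2).
Round 4: r5 [cold(node2), flagged(node2) => valid(node2)]. New: valid(node2).

active(node2), approved(node2), cold(node2), flagged(node2), large(node2), locked(node2), mammal(obj2), open(obj2), signed(node2), valid(node2), visible(obj2)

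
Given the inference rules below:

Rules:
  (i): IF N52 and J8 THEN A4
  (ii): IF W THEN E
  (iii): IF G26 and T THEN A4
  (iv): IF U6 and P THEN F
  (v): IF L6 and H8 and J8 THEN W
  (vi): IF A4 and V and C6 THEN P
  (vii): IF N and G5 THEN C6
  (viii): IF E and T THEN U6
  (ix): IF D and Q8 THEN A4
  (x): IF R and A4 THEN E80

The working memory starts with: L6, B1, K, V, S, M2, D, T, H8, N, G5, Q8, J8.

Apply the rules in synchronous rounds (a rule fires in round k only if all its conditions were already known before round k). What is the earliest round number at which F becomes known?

Round 1: (v) [IF L6 and H8 and J8 THEN W]; (vii) [IF N and G5 THEN C6]; (ix) [IF D and Q8 THEN A4]. New: W, C6, A4.
Round 2: (ii) [IF W THEN E]; (vi) [IF A4 and V and C6 THEN P]. New: E, P.
Round 3: (viii) [IF E and T THEN U6]. New: U6.
Round 4: (iv) [IF U6 and P THEN F]. New: F.
F first appears in round 4.

4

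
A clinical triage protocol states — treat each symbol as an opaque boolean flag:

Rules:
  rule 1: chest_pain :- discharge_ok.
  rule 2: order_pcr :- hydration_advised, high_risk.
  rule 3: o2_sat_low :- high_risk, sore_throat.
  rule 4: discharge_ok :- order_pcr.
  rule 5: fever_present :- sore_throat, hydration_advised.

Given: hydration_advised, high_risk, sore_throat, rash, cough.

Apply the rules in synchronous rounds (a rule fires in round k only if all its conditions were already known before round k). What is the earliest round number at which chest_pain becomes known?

3

Round 1: rule 2 [order_pcr :- hydration_advised, high_risk.]; rule 3 [o2_sat_low :- high_risk, sore_throat.]; rule 5 [fever_present :- sore_throat, hydration_advised.]. Adds order_pcr, o2_sat_low, fever_present.
Round 2: rule 4 [discharge_ok :- order_pcr.]. Adds discharge_ok.
Round 3: rule 1 [chest_pain :- discharge_ok.]. Adds chest_pain.
chest_pain first appears in round 3.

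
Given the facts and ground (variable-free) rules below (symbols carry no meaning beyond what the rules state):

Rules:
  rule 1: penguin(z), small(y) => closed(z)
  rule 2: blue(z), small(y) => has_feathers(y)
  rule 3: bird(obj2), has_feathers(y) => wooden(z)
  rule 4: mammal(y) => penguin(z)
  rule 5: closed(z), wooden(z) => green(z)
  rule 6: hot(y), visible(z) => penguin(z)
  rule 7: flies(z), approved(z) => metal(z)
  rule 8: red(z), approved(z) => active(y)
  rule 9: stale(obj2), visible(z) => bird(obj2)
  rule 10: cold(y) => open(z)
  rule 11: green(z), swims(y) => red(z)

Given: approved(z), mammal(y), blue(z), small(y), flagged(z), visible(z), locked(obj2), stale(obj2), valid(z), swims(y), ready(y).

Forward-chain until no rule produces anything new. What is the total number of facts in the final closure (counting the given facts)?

Round 1: rule 2 [blue(z), small(y) => has_feathers(y)]; rule 4 [mammal(y) => penguin(z)]; rule 9 [stale(obj2), visible(z) => bird(obj2)]. New: has_feathers(y), penguin(z), bird(obj2).
Round 2: rule 1 [penguin(z), small(y) => closed(z)]; rule 3 [bird(obj2), has_feathers(y) => wooden(z)]. New: closed(z), wooden(z).
Round 3: rule 5 [closed(z), wooden(z) => green(z)]. New: green(z).
Round 4: rule 11 [green(z), swims(y) => red(z)]. New: red(z).
Round 5: rule 8 [red(z), approved(z) => active(y)]. New: active(y).
Closure: {active(y), approved(z), bird(obj2), blue(z), closed(z), flagged(z), green(z), has_feathers(y), locked(obj2), mammal(y), penguin(z), ready(y), red(z), small(y), stale(obj2), swims(y), valid(z), visible(z), wooden(z)} — 19 facts.

19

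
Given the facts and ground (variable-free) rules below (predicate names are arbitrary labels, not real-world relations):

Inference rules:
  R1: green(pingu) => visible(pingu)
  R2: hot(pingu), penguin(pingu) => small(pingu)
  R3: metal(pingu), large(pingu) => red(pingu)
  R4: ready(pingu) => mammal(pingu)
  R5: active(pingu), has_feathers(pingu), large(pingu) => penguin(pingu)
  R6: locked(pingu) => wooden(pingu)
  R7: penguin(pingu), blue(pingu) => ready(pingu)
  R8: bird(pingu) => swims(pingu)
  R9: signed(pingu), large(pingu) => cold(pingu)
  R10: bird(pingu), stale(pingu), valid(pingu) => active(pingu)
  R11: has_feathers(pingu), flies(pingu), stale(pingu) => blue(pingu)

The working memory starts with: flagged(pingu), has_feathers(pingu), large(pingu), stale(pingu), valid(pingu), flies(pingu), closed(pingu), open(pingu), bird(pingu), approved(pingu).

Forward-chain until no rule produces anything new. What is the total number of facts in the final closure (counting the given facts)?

16

Round 1 fires R8, R10, R11, giving swims(pingu), active(pingu), blue(pingu).
Round 2 fires R5, giving penguin(pingu).
Round 3 fires R7, giving ready(pingu).
Round 4 fires R4, giving mammal(pingu).
Closure: {active(pingu), approved(pingu), bird(pingu), blue(pingu), closed(pingu), flagged(pingu), flies(pingu), has_feathers(pingu), large(pingu), mammal(pingu), open(pingu), penguin(pingu), ready(pingu), stale(pingu), swims(pingu), valid(pingu)} — 16 facts.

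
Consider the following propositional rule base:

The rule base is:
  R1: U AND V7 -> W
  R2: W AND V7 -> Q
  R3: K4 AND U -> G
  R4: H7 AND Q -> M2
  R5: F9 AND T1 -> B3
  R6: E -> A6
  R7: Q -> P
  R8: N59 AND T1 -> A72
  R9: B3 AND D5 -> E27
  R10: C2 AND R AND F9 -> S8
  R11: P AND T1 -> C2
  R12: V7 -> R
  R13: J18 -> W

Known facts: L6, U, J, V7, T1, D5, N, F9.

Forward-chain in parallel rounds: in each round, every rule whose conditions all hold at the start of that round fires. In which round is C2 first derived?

4

[1] R1 [U AND V7 -> W]; R5 [F9 AND T1 -> B3]; R12 [V7 -> R]. ⇒ new: W, B3, R.
[2] R2 [W AND V7 -> Q]; R9 [B3 AND D5 -> E27]. ⇒ new: Q, E27.
[3] R7 [Q -> P]. ⇒ new: P.
[4] R11 [P AND T1 -> C2]. ⇒ new: C2.
C2 first appears in round 4.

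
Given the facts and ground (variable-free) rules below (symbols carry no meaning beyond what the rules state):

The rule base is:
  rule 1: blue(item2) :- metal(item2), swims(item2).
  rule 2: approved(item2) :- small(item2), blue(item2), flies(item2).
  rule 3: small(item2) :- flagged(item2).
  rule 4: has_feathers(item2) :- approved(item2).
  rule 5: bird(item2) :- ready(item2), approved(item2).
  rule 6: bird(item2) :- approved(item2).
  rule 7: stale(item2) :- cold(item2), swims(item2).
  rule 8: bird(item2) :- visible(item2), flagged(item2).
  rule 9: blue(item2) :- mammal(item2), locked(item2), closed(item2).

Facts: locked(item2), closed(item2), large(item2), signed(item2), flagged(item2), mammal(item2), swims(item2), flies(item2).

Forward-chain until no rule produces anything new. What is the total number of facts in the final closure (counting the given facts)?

Round 1: rule 3 [small(item2) :- flagged(item2).]; rule 9 [blue(item2) :- mammal(item2), locked(item2), closed(item2).]. New: small(item2), blue(item2).
Round 2: rule 2 [approved(item2) :- small(item2), blue(item2), flies(item2).]. New: approved(item2).
Round 3: rule 4 [has_feathers(item2) :- approved(item2).]; rule 6 [bird(item2) :- approved(item2).]. New: has_feathers(item2), bird(item2).
Closure: {approved(item2), bird(item2), blue(item2), closed(item2), flagged(item2), flies(item2), has_feathers(item2), large(item2), locked(item2), mammal(item2), signed(item2), small(item2), swims(item2)} — 13 facts.

13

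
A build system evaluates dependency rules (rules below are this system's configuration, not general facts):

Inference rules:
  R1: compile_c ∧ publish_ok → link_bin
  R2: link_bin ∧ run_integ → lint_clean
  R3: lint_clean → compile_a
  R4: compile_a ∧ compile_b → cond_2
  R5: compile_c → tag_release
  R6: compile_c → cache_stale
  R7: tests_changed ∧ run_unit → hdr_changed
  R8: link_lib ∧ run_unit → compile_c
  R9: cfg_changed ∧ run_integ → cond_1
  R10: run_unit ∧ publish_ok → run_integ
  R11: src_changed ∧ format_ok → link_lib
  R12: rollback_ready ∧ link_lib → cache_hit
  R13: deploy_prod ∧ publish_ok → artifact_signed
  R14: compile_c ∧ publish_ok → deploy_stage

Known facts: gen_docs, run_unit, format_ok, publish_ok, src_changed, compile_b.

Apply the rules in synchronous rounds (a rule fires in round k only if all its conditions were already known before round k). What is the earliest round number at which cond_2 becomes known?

6

[1] R10 [run_unit ∧ publish_ok → run_integ]; R11 [src_changed ∧ format_ok → link_lib]. ⇒ new: run_integ, link_lib.
[2] R8 [link_lib ∧ run_unit → compile_c]. ⇒ new: compile_c.
[3] R1 [compile_c ∧ publish_ok → link_bin]; R5 [compile_c → tag_release]; R6 [compile_c → cache_stale]; R14 [compile_c ∧ publish_ok → deploy_stage]. ⇒ new: link_bin, tag_release, cache_stale, deploy_stage.
[4] R2 [link_bin ∧ run_integ → lint_clean]. ⇒ new: lint_clean.
[5] R3 [lint_clean → compile_a]. ⇒ new: compile_a.
[6] R4 [compile_a ∧ compile_b → cond_2]. ⇒ new: cond_2.
cond_2 first appears in round 6.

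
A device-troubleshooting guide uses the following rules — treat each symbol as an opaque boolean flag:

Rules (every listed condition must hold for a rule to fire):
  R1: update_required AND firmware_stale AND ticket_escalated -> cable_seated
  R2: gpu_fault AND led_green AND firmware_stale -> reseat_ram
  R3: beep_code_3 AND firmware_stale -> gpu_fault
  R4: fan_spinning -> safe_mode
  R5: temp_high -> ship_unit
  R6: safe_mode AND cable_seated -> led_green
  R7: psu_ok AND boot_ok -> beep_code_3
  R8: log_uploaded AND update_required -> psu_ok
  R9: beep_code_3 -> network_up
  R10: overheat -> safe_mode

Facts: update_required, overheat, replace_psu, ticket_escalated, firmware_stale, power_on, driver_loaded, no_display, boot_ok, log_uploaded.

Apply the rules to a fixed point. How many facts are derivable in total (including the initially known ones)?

[1] R1 [update_required AND firmware_stale AND ticket_escalated -> cable_seated]; R8 [log_uploaded AND update_required -> psu_ok]; R10 [overheat -> safe_mode]. ⇒ new: cable_seated, psu_ok, safe_mode.
[2] R6 [safe_mode AND cable_seated -> led_green]; R7 [psu_ok AND boot_ok -> beep_code_3]. ⇒ new: led_green, beep_code_3.
[3] R3 [beep_code_3 AND firmware_stale -> gpu_fault]; R9 [beep_code_3 -> network_up]. ⇒ new: gpu_fault, network_up.
[4] R2 [gpu_fault AND led_green AND firmware_stale -> reseat_ram]. ⇒ new: reseat_ram.
Closure: {beep_code_3, boot_ok, cable_seated, driver_loaded, firmware_stale, gpu_fault, led_green, log_uploaded, network_up, no_display, overheat, power_on, psu_ok, replace_psu, reseat_ram, safe_mode, ticket_escalated, update_required} — 18 facts.

18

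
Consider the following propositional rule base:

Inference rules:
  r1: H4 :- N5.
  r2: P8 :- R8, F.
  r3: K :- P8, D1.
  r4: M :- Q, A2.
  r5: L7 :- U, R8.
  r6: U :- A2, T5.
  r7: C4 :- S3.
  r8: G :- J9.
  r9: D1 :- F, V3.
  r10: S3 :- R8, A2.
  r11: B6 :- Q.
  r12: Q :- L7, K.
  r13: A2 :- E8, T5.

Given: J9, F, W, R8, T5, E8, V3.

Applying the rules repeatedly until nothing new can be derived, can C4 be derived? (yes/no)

yes

Round 1: r2 [P8 :- R8, F.]; r8 [G :- J9.]; r9 [D1 :- F, V3.]; r13 [A2 :- E8, T5.]. New: P8, G, D1, A2.
Round 2: r3 [K :- P8, D1.]; r6 [U :- A2, T5.]; r10 [S3 :- R8, A2.]. New: K, U, S3.
Round 3: r5 [L7 :- U, R8.]; r7 [C4 :- S3.]. New: L7, C4.
Round 4: r12 [Q :- L7, K.]. New: Q.
Round 5: r4 [M :- Q, A2.]; r11 [B6 :- Q.]. New: M, B6.
C4 appears in round 3, so it is derivable.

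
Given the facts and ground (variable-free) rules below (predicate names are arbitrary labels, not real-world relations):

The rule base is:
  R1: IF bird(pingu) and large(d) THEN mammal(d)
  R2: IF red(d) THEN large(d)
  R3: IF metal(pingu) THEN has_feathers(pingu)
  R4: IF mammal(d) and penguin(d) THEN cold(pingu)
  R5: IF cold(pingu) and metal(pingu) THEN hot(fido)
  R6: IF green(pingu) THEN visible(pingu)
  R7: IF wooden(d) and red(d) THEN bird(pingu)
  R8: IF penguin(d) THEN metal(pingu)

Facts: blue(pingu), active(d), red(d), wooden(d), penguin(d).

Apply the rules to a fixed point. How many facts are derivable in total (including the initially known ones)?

12

Round 1: R2 [IF red(d) THEN large(d)]; R7 [IF wooden(d) and red(d) THEN bird(pingu)]; R8 [IF penguin(d) THEN metal(pingu)]. New: large(d), bird(pingu), metal(pingu).
Round 2: R1 [IF bird(pingu) and large(d) THEN mammal(d)]; R3 [IF metal(pingu) THEN has_feathers(pingu)]. New: mammal(d), has_feathers(pingu).
Round 3: R4 [IF mammal(d) and penguin(d) THEN cold(pingu)]. New: cold(pingu).
Round 4: R5 [IF cold(pingu) and metal(pingu) THEN hot(fido)]. New: hot(fido).
Closure: {active(d), bird(pingu), blue(pingu), cold(pingu), has_feathers(pingu), hot(fido), large(d), mammal(d), metal(pingu), penguin(d), red(d), wooden(d)} — 12 facts.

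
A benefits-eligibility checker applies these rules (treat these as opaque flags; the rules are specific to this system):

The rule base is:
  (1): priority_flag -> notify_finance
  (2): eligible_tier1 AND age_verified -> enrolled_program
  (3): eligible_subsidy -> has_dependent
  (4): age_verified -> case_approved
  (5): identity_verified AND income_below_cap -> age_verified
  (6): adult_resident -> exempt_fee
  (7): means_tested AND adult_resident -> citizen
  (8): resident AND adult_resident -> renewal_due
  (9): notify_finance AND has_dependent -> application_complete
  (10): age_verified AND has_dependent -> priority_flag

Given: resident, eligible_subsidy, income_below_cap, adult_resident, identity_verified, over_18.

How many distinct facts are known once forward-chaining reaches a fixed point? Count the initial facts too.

14

Round 1: (3) [eligible_subsidy -> has_dependent]; (5) [identity_verified AND income_below_cap -> age_verified]; (6) [adult_resident -> exempt_fee]; (8) [resident AND adult_resident -> renewal_due]. New: has_dependent, age_verified, exempt_fee, renewal_due.
Round 2: (4) [age_verified -> case_approved]; (10) [age_verified AND has_dependent -> priority_flag]. New: case_approved, priority_flag.
Round 3: (1) [priority_flag -> notify_finance]. New: notify_finance.
Round 4: (9) [notify_finance AND has_dependent -> application_complete]. New: application_complete.
Closure: {adult_resident, age_verified, application_complete, case_approved, eligible_subsidy, exempt_fee, has_dependent, identity_verified, income_below_cap, notify_finance, over_18, priority_flag, renewal_due, resident} — 14 facts.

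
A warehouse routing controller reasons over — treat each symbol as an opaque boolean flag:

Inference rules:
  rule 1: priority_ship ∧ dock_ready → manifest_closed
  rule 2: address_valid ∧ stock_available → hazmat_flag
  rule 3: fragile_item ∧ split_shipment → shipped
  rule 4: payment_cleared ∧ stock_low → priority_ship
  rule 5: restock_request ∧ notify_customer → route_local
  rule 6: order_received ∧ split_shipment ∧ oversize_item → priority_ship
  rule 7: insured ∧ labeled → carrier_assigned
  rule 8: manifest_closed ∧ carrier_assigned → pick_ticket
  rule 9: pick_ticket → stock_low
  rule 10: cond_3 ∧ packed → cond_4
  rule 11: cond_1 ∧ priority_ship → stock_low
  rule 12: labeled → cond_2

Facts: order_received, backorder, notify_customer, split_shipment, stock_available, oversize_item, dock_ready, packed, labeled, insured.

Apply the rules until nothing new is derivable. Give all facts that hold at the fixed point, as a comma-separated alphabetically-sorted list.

Round 1: rule 6 [order_received ∧ split_shipment ∧ oversize_item → priority_ship]; rule 7 [insured ∧ labeled → carrier_assigned]; rule 12 [labeled → cond_2]. New: priority_ship, carrier_assigned, cond_2.
Round 2: rule 1 [priority_ship ∧ dock_ready → manifest_closed]. New: manifest_closed.
Round 3: rule 8 [manifest_closed ∧ carrier_assigned → pick_ticket]. New: pick_ticket.
Round 4: rule 9 [pick_ticket → stock_low]. New: stock_low.

backorder, carrier_assigned, cond_2, dock_ready, insured, labeled, manifest_closed, notify_customer, order_received, oversize_item, packed, pick_ticket, priority_ship, split_shipment, stock_available, stock_low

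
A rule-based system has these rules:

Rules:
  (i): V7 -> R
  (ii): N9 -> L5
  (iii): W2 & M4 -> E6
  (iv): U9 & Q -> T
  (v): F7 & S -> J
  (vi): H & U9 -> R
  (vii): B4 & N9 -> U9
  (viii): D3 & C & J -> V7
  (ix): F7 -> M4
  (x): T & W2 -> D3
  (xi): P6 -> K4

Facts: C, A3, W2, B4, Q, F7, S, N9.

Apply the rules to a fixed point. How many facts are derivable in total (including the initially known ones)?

[1] (ii) [N9 -> L5]; (v) [F7 & S -> J]; (vii) [B4 & N9 -> U9]; (ix) [F7 -> M4]. ⇒ new: L5, J, U9, M4.
[2] (iii) [W2 & M4 -> E6]; (iv) [U9 & Q -> T]. ⇒ new: E6, T.
[3] (x) [T & W2 -> D3]. ⇒ new: D3.
[4] (viii) [D3 & C & J -> V7]. ⇒ new: V7.
[5] (i) [V7 -> R]. ⇒ new: R.
Closure: {A3, B4, C, D3, E6, F7, J, L5, M4, N9, Q, R, S, T, U9, V7, W2} — 17 facts.

17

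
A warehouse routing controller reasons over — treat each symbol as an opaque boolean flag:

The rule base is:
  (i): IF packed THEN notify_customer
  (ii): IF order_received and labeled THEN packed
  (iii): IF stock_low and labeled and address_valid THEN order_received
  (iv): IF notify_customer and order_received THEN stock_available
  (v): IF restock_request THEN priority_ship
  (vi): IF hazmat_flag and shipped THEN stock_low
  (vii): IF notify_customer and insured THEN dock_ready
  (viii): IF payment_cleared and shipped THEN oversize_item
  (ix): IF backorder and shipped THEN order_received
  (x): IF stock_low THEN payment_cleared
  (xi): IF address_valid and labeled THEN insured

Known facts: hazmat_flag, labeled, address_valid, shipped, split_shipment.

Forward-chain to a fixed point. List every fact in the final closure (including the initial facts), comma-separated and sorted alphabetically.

[1] (vi) [IF hazmat_flag and shipped THEN stock_low]; (xi) [IF address_valid and labeled THEN insured]. ⇒ new: stock_low, insured.
[2] (iii) [IF stock_low and labeled and address_valid THEN order_received]; (x) [IF stock_low THEN payment_cleared]. ⇒ new: order_received, payment_cleared.
[3] (ii) [IF order_received and labeled THEN packed]; (viii) [IF payment_cleared and shipped THEN oversize_item]. ⇒ new: packed, oversize_item.
[4] (i) [IF packed THEN notify_customer]. ⇒ new: notify_customer.
[5] (iv) [IF notify_customer and order_received THEN stock_available]; (vii) [IF notify_customer and insured THEN dock_ready]. ⇒ new: stock_available, dock_ready.

address_valid, dock_ready, hazmat_flag, insured, labeled, notify_customer, order_received, oversize_item, packed, payment_cleared, shipped, split_shipment, stock_available, stock_low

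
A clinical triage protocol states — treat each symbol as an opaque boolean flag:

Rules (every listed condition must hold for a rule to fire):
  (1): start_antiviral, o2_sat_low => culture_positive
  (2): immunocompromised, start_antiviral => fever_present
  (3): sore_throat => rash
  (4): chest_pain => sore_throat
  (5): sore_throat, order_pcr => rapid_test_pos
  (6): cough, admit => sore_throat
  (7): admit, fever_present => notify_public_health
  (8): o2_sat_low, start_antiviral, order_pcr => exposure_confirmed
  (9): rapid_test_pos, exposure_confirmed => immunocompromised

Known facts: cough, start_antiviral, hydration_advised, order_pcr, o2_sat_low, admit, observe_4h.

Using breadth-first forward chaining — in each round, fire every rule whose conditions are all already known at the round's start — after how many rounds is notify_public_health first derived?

5

Round 1 — (1), (6), (8), derive culture_positive, sore_throat, exposure_confirmed.
Round 2 — (3), (5), derive rash, rapid_test_pos.
Round 3 — (9), derive immunocompromised.
Round 4 — (2), derive fever_present.
Round 5 — (7), derive notify_public_health.
notify_public_health first appears in round 5.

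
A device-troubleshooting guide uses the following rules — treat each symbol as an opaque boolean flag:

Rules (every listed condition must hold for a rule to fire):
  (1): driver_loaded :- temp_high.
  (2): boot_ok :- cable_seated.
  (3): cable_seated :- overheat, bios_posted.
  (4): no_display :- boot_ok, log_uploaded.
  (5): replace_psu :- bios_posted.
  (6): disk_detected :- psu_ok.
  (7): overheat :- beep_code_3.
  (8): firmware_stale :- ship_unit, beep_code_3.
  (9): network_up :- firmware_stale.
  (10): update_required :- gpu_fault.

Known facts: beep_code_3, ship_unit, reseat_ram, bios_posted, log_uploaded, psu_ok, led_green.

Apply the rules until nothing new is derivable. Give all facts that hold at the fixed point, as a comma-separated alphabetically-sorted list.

Round 1: (5) [replace_psu :- bios_posted.]; (6) [disk_detected :- psu_ok.]; (7) [overheat :- beep_code_3.]; (8) [firmware_stale :- ship_unit, beep_code_3.]. New: replace_psu, disk_detected, overheat, firmware_stale.
Round 2: (3) [cable_seated :- overheat, bios_posted.]; (9) [network_up :- firmware_stale.]. New: cable_seated, network_up.
Round 3: (2) [boot_ok :- cable_seated.]. New: boot_ok.
Round 4: (4) [no_display :- boot_ok, log_uploaded.]. New: no_display.

beep_code_3, bios_posted, boot_ok, cable_seated, disk_detected, firmware_stale, led_green, log_uploaded, network_up, no_display, overheat, psu_ok, replace_psu, reseat_ram, ship_unit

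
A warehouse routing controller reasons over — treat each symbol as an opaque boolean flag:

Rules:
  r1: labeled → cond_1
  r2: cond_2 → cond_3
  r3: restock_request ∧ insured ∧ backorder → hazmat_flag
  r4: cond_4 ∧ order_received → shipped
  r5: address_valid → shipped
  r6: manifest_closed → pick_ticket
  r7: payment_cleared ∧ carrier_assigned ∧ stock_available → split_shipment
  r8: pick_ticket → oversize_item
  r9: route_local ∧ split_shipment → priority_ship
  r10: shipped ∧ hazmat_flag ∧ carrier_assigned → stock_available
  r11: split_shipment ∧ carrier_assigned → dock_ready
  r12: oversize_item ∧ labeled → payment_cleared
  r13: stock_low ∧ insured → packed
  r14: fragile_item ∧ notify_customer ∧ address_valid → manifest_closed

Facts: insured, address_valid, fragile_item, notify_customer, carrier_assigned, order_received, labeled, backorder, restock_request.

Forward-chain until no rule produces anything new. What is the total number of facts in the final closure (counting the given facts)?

Round 1: r1 [labeled → cond_1]; r3 [restock_request ∧ insured ∧ backorder → hazmat_flag]; r5 [address_valid → shipped]; r14 [fragile_item ∧ notify_customer ∧ address_valid → manifest_closed]. Adds cond_1, hazmat_flag, shipped, manifest_closed.
Round 2: r6 [manifest_closed → pick_ticket]; r10 [shipped ∧ hazmat_flag ∧ carrier_assigned → stock_available]. Adds pick_ticket, stock_available.
Round 3: r8 [pick_ticket → oversize_item]. Adds oversize_item.
Round 4: r12 [oversize_item ∧ labeled → payment_cleared]. Adds payment_cleared.
Round 5: r7 [payment_cleared ∧ carrier_assigned ∧ stock_available → split_shipment]. Adds split_shipment.
Round 6: r11 [split_shipment ∧ carrier_assigned → dock_ready]. Adds dock_ready.
Closure: {address_valid, backorder, carrier_assigned, cond_1, dock_ready, fragile_item, hazmat_flag, insured, labeled, manifest_closed, notify_customer, order_received, oversize_item, payment_cleared, pick_ticket, restock_request, shipped, split_shipment, stock_available} — 19 facts.

19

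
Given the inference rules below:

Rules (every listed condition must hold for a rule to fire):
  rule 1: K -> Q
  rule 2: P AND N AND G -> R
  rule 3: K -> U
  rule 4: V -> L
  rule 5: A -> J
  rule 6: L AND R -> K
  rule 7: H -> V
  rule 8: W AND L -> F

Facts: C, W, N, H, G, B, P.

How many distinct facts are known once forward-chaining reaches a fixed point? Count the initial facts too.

Round 1 fires rule 2, rule 7, giving R, V.
Round 2 fires rule 4, giving L.
Round 3 fires rule 6, rule 8, giving K, F.
Round 4 fires rule 1, rule 3, giving Q, U.
Closure: {B, C, F, G, H, K, L, N, P, Q, R, U, V, W} — 14 facts.

14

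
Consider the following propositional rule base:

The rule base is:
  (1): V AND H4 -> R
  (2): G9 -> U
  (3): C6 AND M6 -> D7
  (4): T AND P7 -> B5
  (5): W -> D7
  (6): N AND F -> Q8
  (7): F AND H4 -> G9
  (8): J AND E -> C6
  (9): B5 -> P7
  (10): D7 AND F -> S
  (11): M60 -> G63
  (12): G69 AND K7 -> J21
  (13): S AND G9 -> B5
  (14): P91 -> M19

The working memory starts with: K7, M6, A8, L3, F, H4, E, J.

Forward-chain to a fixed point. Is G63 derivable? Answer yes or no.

no

Round 1: (7) [F AND H4 -> G9]; (8) [J AND E -> C6]. New: G9, C6.
Round 2: (2) [G9 -> U]; (3) [C6 AND M6 -> D7]. New: U, D7.
Round 3: (10) [D7 AND F -> S]. New: S.
Round 4: (13) [S AND G9 -> B5]. New: B5.
Round 5: (9) [B5 -> P7]. New: P7.
Fixed point reached. G63 is concluded only by (11); (11) needs M60 (never derived).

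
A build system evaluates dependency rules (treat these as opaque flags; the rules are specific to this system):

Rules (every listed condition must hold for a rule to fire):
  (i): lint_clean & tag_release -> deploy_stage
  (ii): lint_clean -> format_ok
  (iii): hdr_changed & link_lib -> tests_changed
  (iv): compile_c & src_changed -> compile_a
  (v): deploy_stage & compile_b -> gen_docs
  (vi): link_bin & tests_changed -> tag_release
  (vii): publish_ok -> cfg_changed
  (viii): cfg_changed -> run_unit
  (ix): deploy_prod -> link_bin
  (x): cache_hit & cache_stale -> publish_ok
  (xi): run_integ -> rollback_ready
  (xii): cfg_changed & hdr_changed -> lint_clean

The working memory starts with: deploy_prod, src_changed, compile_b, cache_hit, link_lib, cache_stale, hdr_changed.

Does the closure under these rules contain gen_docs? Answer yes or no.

Round 1 fires (iii), (ix), (x), giving tests_changed, link_bin, publish_ok.
Round 2 fires (vi), (vii), giving tag_release, cfg_changed.
Round 3 fires (viii), (xii), giving run_unit, lint_clean.
Round 4 fires (i), (ii), giving deploy_stage, format_ok.
Round 5 fires (v), giving gen_docs.
gen_docs appears in round 5, so it is derivable.

yes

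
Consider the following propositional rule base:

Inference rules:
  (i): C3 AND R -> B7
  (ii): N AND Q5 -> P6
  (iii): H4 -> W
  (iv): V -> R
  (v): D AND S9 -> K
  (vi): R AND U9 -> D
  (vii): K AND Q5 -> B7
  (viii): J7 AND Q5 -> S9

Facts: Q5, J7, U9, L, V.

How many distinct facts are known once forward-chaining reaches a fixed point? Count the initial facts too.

10

Round 1: (iv) [V -> R]; (viii) [J7 AND Q5 -> S9]. Adds R, S9.
Round 2: (vi) [R AND U9 -> D]. Adds D.
Round 3: (v) [D AND S9 -> K]. Adds K.
Round 4: (vii) [K AND Q5 -> B7]. Adds B7.
Closure: {B7, D, J7, K, L, Q5, R, S9, U9, V} — 10 facts.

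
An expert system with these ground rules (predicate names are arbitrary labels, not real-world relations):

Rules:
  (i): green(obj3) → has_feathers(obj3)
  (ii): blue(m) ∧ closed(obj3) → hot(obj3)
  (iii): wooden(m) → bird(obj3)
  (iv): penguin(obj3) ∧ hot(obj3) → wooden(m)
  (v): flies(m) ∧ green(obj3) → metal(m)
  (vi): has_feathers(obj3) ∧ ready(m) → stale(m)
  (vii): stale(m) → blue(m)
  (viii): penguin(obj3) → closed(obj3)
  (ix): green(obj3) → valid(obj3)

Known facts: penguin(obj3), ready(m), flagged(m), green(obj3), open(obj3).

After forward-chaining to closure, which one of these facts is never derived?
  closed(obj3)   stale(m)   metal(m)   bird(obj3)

Round 1 fires (i), (viii), (ix), giving has_feathers(obj3), closed(obj3), valid(obj3).
Round 2 fires (vi), giving stale(m).
Round 3 fires (vii), giving blue(m).
Round 4 fires (ii), giving hot(obj3).
Round 5 fires (iv), giving wooden(m).
Round 6 fires (iii), giving bird(obj3).
Derived: stale(m) (round 2), closed(obj3) (round 1), bird(obj3) (round 6). metal(m) never appears in any round.

metal(m)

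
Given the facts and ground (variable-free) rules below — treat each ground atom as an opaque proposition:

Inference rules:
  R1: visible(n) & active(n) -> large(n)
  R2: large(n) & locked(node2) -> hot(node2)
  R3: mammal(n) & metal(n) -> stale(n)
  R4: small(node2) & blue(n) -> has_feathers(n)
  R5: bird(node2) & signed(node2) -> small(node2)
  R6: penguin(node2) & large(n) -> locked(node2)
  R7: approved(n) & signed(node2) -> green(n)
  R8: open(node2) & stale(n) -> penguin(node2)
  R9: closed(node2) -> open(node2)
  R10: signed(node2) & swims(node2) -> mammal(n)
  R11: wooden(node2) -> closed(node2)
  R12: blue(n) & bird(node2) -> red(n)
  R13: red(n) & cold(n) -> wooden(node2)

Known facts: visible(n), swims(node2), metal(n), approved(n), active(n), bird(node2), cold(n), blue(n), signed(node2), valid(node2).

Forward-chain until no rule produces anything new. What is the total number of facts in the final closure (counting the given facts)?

23

Round 1: R1 [visible(n) & active(n) -> large(n)]; R5 [bird(node2) & signed(node2) -> small(node2)]; R7 [approved(n) & signed(node2) -> green(n)]; R10 [signed(node2) & swims(node2) -> mammal(n)]; R12 [blue(n) & bird(node2) -> red(n)]. New: large(n), small(node2), green(n), mammal(n), red(n).
Round 2: R3 [mammal(n) & metal(n) -> stale(n)]; R4 [small(node2) & blue(n) -> has_feathers(n)]; R13 [red(n) & cold(n) -> wooden(node2)]. New: stale(n), has_feathers(n), wooden(node2).
Round 3: R11 [wooden(node2) -> closed(node2)]. New: closed(node2).
Round 4: R9 [closed(node2) -> open(node2)]. New: open(node2).
Round 5: R8 [open(node2) & stale(n) -> penguin(node2)]. New: penguin(node2).
Round 6: R6 [penguin(node2) & large(n) -> locked(node2)]. New: locked(node2).
Round 7: R2 [large(n) & locked(node2) -> hot(node2)]. New: hot(node2).
Closure: {active(n), approved(n), bird(node2), blue(n), closed(node2), cold(n), green(n), has_feathers(n), hot(node2), large(n), locked(node2), mammal(n), metal(n), open(node2), penguin(node2), red(n), signed(node2), small(node2), stale(n), swims(node2), valid(node2), visible(n), wooden(node2)} — 23 facts.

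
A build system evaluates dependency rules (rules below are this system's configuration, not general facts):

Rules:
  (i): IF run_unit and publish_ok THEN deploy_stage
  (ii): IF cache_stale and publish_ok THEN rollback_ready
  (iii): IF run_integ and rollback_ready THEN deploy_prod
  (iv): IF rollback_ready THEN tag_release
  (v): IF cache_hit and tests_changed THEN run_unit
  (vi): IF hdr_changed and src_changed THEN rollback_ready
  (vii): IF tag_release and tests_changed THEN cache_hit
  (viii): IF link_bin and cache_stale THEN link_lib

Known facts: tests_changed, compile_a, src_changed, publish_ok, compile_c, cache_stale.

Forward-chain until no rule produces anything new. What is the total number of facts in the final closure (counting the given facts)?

Round 1: (ii) [IF cache_stale and publish_ok THEN rollback_ready]. Adds rollback_ready.
Round 2: (iv) [IF rollback_ready THEN tag_release]. Adds tag_release.
Round 3: (vii) [IF tag_release and tests_changed THEN cache_hit]. Adds cache_hit.
Round 4: (v) [IF cache_hit and tests_changed THEN run_unit]. Adds run_unit.
Round 5: (i) [IF run_unit and publish_ok THEN deploy_stage]. Adds deploy_stage.
Closure: {cache_hit, cache_stale, compile_a, compile_c, deploy_stage, publish_ok, rollback_ready, run_unit, src_changed, tag_release, tests_changed} — 11 facts.

11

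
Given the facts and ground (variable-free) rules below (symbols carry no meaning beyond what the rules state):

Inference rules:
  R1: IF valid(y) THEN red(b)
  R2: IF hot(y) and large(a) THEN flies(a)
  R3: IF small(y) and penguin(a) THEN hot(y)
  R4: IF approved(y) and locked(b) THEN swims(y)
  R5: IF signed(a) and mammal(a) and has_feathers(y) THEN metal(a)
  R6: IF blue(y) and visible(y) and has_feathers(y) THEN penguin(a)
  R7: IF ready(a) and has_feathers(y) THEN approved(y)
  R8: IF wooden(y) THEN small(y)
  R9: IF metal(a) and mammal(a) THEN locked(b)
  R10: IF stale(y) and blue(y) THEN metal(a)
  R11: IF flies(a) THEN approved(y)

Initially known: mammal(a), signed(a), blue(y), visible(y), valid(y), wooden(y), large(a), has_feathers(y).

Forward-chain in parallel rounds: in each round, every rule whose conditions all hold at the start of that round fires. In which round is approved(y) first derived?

Round 1: R1 [IF valid(y) THEN red(b)]; R5 [IF signed(a) and mammal(a) and has_feathers(y) THEN metal(a)]; R6 [IF blue(y) and visible(y) and has_feathers(y) THEN penguin(a)]; R8 [IF wooden(y) THEN small(y)]. New: red(b), metal(a), penguin(a), small(y).
Round 2: R3 [IF small(y) and penguin(a) THEN hot(y)]; R9 [IF metal(a) and mammal(a) THEN locked(b)]. New: hot(y), locked(b).
Round 3: R2 [IF hot(y) and large(a) THEN flies(a)]. New: flies(a).
Round 4: R11 [IF flies(a) THEN approved(y)]. New: approved(y).
approved(y) first appears in round 4.

4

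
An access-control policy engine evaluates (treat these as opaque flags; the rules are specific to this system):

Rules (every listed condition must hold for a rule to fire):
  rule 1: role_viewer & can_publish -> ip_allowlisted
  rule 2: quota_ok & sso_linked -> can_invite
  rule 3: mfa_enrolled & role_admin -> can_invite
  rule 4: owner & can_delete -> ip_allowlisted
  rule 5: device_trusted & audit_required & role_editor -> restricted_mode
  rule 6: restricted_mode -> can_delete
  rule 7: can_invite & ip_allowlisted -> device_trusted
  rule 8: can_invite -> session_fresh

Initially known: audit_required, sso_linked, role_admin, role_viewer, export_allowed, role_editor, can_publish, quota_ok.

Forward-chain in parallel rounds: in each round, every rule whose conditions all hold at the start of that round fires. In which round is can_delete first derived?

4

Round 1 fires rule 1, rule 2, giving ip_allowlisted, can_invite.
Round 2 fires rule 7, rule 8, giving device_trusted, session_fresh.
Round 3 fires rule 5, giving restricted_mode.
Round 4 fires rule 6, giving can_delete.
can_delete first appears in round 4.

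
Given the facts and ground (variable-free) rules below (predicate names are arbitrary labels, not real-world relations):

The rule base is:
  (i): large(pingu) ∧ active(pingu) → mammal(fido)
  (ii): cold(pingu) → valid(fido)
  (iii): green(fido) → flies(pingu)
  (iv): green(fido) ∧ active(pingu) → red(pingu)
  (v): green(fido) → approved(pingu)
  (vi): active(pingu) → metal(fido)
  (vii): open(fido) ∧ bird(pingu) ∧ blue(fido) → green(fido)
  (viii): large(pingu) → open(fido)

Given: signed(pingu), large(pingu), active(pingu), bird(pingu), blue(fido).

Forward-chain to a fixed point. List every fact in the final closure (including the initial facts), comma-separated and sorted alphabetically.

active(pingu), approved(pingu), bird(pingu), blue(fido), flies(pingu), green(fido), large(pingu), mammal(fido), metal(fido), open(fido), red(pingu), signed(pingu)

[1] (i) [large(pingu) ∧ active(pingu) → mammal(fido)]; (vi) [active(pingu) → metal(fido)]; (viii) [large(pingu) → open(fido)]. ⇒ new: mammal(fido), metal(fido), open(fido).
[2] (vii) [open(fido) ∧ bird(pingu) ∧ blue(fido) → green(fido)]. ⇒ new: green(fido).
[3] (iii) [green(fido) → flies(pingu)]; (iv) [green(fido) ∧ active(pingu) → red(pingu)]; (v) [green(fido) → approved(pingu)]. ⇒ new: flies(pingu), red(pingu), approved(pingu).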